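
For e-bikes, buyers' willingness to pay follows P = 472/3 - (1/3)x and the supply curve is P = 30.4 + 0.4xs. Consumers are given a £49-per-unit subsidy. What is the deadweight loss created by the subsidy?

Pre-subsidy: 472/3 - (1/3)x = 30.4 + 0.4x gives x* = 1904/11 and P* = 1096/11.
With the rebate, buyers effectively pay Pb = Ps − 49, where Ps is the price sellers receive.
On the curves, Pb = 472/3 - (1/3)x and Ps = 30.4 + 0.4x; the wedge Ps − Pb = 49 gives 30.4 + 0.4x − (472/3 - (1/3)x) = 49, so x' = 2639/11.
Then Pb = 472/3 − (1/3)·(2639/11) = 851/11 and Ps = 30.4 + 0.4·(2639/11) = 1390/11.
The subsidy expands output by 2639/11 − 1904/11 = 735/11 past the efficient level; on those units the gap between marginal cost and willingness to pay runs from 0 up to 49.
DWL = ½ × 49 × 735/11 = 36015/22.

Deadweight loss = 36015/22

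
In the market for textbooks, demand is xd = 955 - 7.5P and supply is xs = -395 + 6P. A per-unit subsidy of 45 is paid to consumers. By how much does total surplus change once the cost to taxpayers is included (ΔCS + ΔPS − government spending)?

Net change in total surplus = -3375

Pre-subsidy: 955 - 7.5P = -395 + 6P gives P* = 100, x* = 205.
With the rebate, buyers effectively pay Pb = Ps − 45, where Ps is the price sellers receive.
Demand in terms of Ps becomes xd = 955 − 7.5(Ps − 45) = 1292.5 - 7.5Ps. Setting this equal to supply: 1292.5 - 7.5Ps = -395 + 6Ps, so Ps = 125.
Buyers pay Pb = 125 − 45 = 80; x' = -395 + 6·125 = 355.
ΔCS = ½(205 + 355)(100 − 80) = 5600; ΔPS = ½(205 + 355)(125 − 100) = 7000.
Government spending = 45 × 355 = 15975.
Net change = 5600 + 7000 − 15975 = -3375. The loss equals the DWL triangle ½·45·150.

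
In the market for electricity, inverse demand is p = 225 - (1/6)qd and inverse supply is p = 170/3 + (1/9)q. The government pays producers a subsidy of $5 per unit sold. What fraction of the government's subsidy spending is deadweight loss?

DWL / government spending = 3/208

Pre-subsidy: 225 - (1/6)q = 170/3 + (1/9)q gives q* = 606 and p* = 124.
With the subsidy, sellers receive ps = pb + 5 for each unit, where pb is the price buyers pay.
On the curves, pb = 225 - (1/6)q and ps = 170/3 + (1/9)q; the wedge ps − pb = 5 gives 170/3 + (1/9)q − (225 - (1/6)q) = 5, so q' = 624.
Then pb = 225 − (1/6)·624 = 121 and ps = 170/3 + (1/9)·624 = 126.
ΔCS = ½(606 + 624)(124 − 121) = 1845; ΔPS = ½(606 + 624)(126 − 124) = 1230.
Government spending = 5 × 624 = 3120.
DWL = ½ × 5 × (624 − 606) = 45; fraction = 45 / 3120 = 3/208.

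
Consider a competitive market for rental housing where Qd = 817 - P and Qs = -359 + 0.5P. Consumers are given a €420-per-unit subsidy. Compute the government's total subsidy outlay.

Government cost = €72660

Pre-subsidy: 817 - P = -359 + 0.5P gives P* = 784, Q* = 33.
With the rebate, buyers effectively pay Pb = Ps − 420, where Ps is the price sellers receive.
Demand in terms of Ps becomes Qd = 817 − 1(Ps − 420) = 1237 - Ps. Setting this equal to supply: 1237 - Ps = -359 + 0.5Ps, so Ps = 1064.
Buyers pay Pb = 1064 − 420 = 644; Q' = -359 + 0.5·1064 = 173.
Government outlay = subsidy × quantity = 420 × 173 = 72660.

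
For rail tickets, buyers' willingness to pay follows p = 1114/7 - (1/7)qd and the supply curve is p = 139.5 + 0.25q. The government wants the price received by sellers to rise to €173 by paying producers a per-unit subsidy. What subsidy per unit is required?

Required subsidy s = €33 per unit

At a seller price of 173, quantity supplied is -558 + 4·173 = 134.
Buyers absorb 134 only when they pay pb = 1114/7 − (1/7)·134 = 140.
s = ps − pb = 173 − 140 = 33.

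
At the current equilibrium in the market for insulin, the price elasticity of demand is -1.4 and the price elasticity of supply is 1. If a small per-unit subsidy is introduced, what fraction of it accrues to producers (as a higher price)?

Producer share = 7/12

For a small subsidy around the equilibrium, the benefit split depends on the relative slopes, which at a point are proportional to the elasticities.
Buyer share = εs/(εs + |εd|) = 1/(1 + 1.4) = 5/12; seller share = |εd|/(εs + |εd|) = 7/12.
So producers capture 7/12 of the subsidy.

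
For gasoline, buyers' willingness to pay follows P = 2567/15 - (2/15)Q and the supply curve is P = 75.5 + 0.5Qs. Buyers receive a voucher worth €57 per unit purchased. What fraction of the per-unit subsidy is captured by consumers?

Pre-subsidy: 2567/15 - (2/15)Q = 75.5 + 0.5Q gives Q* = 151 and P* = 151.
With the rebate, buyers effectively pay Pb = Ps − 57, where Ps is the price sellers receive.
On the curves, Pb = 2567/15 - (2/15)Q and Ps = 75.5 + 0.5Q; the wedge Ps − Pb = 57 gives 75.5 + 0.5Q − (2567/15 - (2/15)Q) = 57, so Q' = 241.
Then Pb = 2567/15 − (2/15)·241 = 139 and Ps = 75.5 + 0.5·241 = 196.
Buyers' price falls by P* − Pb = 151 − 139 = 12; sellers' price rises by Ps − P* = 196 − 151 = 45.
So consumers capture 12/57 = 4/19 of each unit of subsidy.

Consumer share = 4/19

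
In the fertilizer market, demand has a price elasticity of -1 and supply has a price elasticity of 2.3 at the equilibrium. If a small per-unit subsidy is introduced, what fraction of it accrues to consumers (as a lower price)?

Consumer share = 23/33

For a small subsidy around the equilibrium, the benefit split depends on the relative slopes, which at a point are proportional to the elasticities.
Buyer share = εs/(εs + |εd|) = 2.3/(2.3 + 1) = 23/33; seller share = |εd|/(εs + |εd|) = 10/33.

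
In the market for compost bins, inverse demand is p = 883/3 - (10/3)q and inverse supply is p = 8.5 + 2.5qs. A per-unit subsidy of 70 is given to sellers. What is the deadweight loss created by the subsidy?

Pre-subsidy: 883/3 - (10/3)q = 8.5 + 2.5q gives q* = 49 and p* = 131.
With the subsidy, sellers receive ps = pb + 70 for each unit, where pb is the price buyers pay.
On the curves, pb = 883/3 - (10/3)q and ps = 8.5 + 2.5q; the wedge ps − pb = 70 gives 8.5 + 2.5q − (883/3 - (10/3)q) = 70, so q' = 61.
Then pb = 883/3 − (10/3)·61 = 91 and ps = 8.5 + 2.5·61 = 161.
The subsidy expands output by 61 − 49 = 12 past the efficient level; on those units the gap between marginal cost and willingness to pay runs from 0 up to 70.
DWL = ½ × 70 × 12 = 420.

Deadweight loss = 420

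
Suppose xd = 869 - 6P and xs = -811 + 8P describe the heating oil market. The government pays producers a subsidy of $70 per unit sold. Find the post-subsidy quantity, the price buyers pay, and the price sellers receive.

x' = 389; buyers pay $80; sellers receive $150

Pre-subsidy: 869 - 6P = -811 + 8P gives P* = 120, x* = 149.
With the subsidy, sellers receive Ps = Pb + 70 for each unit, where Pb is the price buyers pay.
Supply in terms of Pb becomes xs = -811 + 8(Pb + 70) = -251 + 8Pb. Setting this equal to demand: 869 - 6Pb = -251 + 8Pb, so Pb = 80.
Sellers receive Ps = 80 + 70 = 150; x' = 869 − 6·80 = 389.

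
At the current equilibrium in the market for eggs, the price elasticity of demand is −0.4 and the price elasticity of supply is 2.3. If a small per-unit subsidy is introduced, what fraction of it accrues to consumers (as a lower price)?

For a small subsidy around the equilibrium, the benefit split depends on the relative slopes, which at a point are proportional to the elasticities.
Buyer share = εs/(εs + |εd|) = 2.3/(2.3 + 0.4) = 23/27; seller share = |εd|/(εs + |εd|) = 4/27.

Consumer share = 23/27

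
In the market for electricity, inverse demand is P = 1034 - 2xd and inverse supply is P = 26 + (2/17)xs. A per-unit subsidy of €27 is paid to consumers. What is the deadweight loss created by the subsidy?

Pre-subsidy: 1034 - 2x = 26 + (2/17)x gives x* = 476 and P* = 82.
With the rebate, buyers effectively pay Pb = Ps − 27, where Ps is the price sellers receive.
On the curves, Pb = 1034 - 2x and Ps = 26 + (2/17)x; the wedge Ps − Pb = 27 gives 26 + (2/17)x − (1034 - 2x) = 27, so x' = 488.75.
Then Pb = 1034 − 2·488.75 = 56.5 and Ps = 26 + (2/17)·488.75 = 83.5.
The subsidy expands output by 488.75 − 476 = 12.75 past the efficient level; on those units the gap between marginal cost and willingness to pay runs from 0 up to 27.
DWL = ½ × 27 × 12.75 = 172.125.

Deadweight loss = €172.125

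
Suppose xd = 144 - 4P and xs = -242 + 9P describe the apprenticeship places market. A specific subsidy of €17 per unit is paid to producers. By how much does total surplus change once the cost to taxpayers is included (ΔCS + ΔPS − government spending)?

Pre-subsidy: 144 - 4P = -242 + 9P gives P* = 386/13, x* = 328/13.
With the subsidy, sellers receive Ps = Pb + 17 for each unit, where Pb is the price buyers pay.
Supply in terms of Pb becomes xs = -242 + 9(Pb + 17) = -89 + 9Pb. Setting this equal to demand: 144 - 4Pb = -89 + 9Pb, so Pb = 233/13.
Sellers receive Ps = 233/13 + 17 = 454/13; x' = 144 − 4·(233/13) = 940/13.
ΔCS = ½(328/13 + 940/13)(386/13 − 233/13) = 97002/169; ΔPS = ½(328/13 + 940/13)(454/13 − 386/13) = 43112/169.
Government spending = 17 × 940/13 = 15980/13.
Net change = 97002/169 + 43112/169 − 15980/13 = -5202/13. The loss equals the DWL triangle ½·17·612/13.

Net change in total surplus = -5202/13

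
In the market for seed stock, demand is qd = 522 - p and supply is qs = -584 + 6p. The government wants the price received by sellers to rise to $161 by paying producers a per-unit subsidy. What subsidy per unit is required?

Required subsidy s = $21 per unit

At a seller price of 161, quantity supplied is -584 + 6·161 = 382.
Buyers absorb 382 only when they pay pb with 522 − 1·pb = 382, i.e. pb = 140.
s = ps − pb = 161 − 140 = 21.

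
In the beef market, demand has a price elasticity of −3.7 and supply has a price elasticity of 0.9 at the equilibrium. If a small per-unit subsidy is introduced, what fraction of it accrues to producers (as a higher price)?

Producer share = 37/46

For a small subsidy around the equilibrium, the benefit split depends on the relative slopes, which at a point are proportional to the elasticities.
Buyer share = εs/(εs + |εd|) = 0.9/(0.9 + 3.7) = 9/46; seller share = |εd|/(εs + |εd|) = 37/46.
So producers capture 37/46 of the subsidy.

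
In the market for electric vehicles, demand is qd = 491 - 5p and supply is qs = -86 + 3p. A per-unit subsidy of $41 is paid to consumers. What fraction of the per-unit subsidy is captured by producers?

Pre-subsidy: 491 - 5p = -86 + 3p gives p* = 72.125, q* = 130.375.
With the rebate, buyers effectively pay pb = ps − 41, where ps is the price sellers receive.
Demand in terms of ps becomes qd = 491 − 5(ps − 41) = 696 - 5ps. Setting this equal to supply: 696 - 5ps = -86 + 3ps, so ps = 97.75.
Buyers pay pb = 97.75 − 41 = 56.75; q' = -86 + 3·97.75 = 207.25.
Buyers' price falls by p* − pb = 72.125 − 56.75 = 15.375; sellers' price rises by ps − p* = 97.75 − 72.125 = 25.625.
So producers capture 25.625/41 = 0.625 of each unit of subsidy.

Producer share = 0.625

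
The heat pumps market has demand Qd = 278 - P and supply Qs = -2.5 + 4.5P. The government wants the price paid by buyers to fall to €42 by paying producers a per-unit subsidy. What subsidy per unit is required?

At a buyer price of 42, quantity demanded is 278 − 1·42 = 236.
Sellers supply 236 only when they receive Ps with -2.5 + 4.5·Ps = 236, i.e. Ps = 53.
s = Ps − Pb = 53 − 42 = 11.

Required subsidy s = €11 per unit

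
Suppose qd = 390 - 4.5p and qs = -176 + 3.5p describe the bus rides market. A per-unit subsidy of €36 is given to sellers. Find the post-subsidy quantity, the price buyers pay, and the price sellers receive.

q' = 142.5; buyers pay €55; sellers receive €91

Pre-subsidy: 390 - 4.5p = -176 + 3.5p gives p* = 70.75, q* = 71.625.
With the subsidy, sellers receive ps = pb + 36 for each unit, where pb is the price buyers pay.
Supply in terms of pb becomes qs = -176 + 3.5(pb + 36) = -50 + 3.5pb. Setting this equal to demand: 390 - 4.5pb = -50 + 3.5pb, so pb = 55.
Sellers receive ps = 55 + 36 = 91; q' = 390 − 4.5·55 = 142.5.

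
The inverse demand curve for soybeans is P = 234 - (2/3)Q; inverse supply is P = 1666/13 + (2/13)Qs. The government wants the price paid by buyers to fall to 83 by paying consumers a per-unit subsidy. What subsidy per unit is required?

At a buyer price of 83, quantity demanded is 351 − 1.5·83 = 226.5.
Sellers supply 226.5 only when they receive Ps = 1666/13 + (2/13)·226.5 = 163.
s = Ps − Pb = 163 − 83 = 80.

Required subsidy s = 80 per unit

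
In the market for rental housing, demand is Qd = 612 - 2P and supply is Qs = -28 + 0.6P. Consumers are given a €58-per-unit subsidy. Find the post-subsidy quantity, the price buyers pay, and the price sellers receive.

Pre-subsidy: 612 - 2P = -28 + 0.6P gives P* = 3200/13, Q* = 1556/13.
With the rebate, buyers effectively pay Pb = Ps − 58, where Ps is the price sellers receive.
Demand in terms of Ps becomes Qd = 612 − 2(Ps − 58) = 728 - 2Ps. Setting this equal to supply: 728 - 2Ps = -28 + 0.6Ps, so Ps = 3780/13.
Buyers pay Pb = 3780/13 − 58 = 3026/13; Q' = -28 + 0.6·(3780/13) = 1904/13.

Q' = 1904/13; buyers pay 3026/13; sellers receive 3780/13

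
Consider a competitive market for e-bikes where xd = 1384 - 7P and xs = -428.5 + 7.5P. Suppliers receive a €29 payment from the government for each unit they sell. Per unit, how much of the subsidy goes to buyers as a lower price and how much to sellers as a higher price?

Pre-subsidy: 1384 - 7P = -428.5 + 7.5P gives P* = 125, x* = 509.
With the subsidy, sellers receive Ps = Pb + 29 for each unit, where Pb is the price buyers pay.
Supply in terms of Pb becomes xs = -428.5 + 7.5(Pb + 29) = -211 + 7.5Pb. Setting this equal to demand: 1384 - 7Pb = -211 + 7.5Pb, so Pb = 110.
Sellers receive Ps = 110 + 29 = 139; x' = 1384 − 7·110 = 614.
Buyers' price falls by P* − Pb = 125 − 110 = 15; sellers' price rises by Ps − P* = 139 − 125 = 14.

Buyers gain €15 per unit; sellers gain €14 per unit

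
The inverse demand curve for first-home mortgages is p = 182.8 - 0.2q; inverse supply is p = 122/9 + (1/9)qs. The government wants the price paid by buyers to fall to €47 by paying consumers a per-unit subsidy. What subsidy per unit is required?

Required subsidy s = €42 per unit

At a buyer price of 47, quantity demanded is 914 − 5·47 = 679.
Sellers supply 679 only when they receive ps = 122/9 + (1/9)·679 = 89.
s = ps − pb = 89 − 47 = 42.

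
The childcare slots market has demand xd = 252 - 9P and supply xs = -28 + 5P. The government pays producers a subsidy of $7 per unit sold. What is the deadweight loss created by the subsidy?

Deadweight loss = $78.75

Pre-subsidy: 252 - 9P = -28 + 5P gives P* = 20, x* = 72.
With the subsidy, sellers receive Ps = Pb + 7 for each unit, where Pb is the price buyers pay.
Supply in terms of Pb becomes xs = -28 + 5(Pb + 7) = 7 + 5Pb. Setting this equal to demand: 252 - 9Pb = 7 + 5Pb, so Pb = 17.5.
Sellers receive Ps = 17.5 + 7 = 24.5; x' = 252 − 9·17.5 = 94.5.
The subsidy expands output by 94.5 − 72 = 22.5 past the efficient level; on those units the gap between marginal cost and willingness to pay runs from 0 up to 7.
DWL = ½ × 7 × 22.5 = 78.75.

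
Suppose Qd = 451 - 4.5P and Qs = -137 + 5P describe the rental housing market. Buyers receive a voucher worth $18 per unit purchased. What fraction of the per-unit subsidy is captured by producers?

Producer share = 9/19

Pre-subsidy: 451 - 4.5P = -137 + 5P gives P* = 1176/19, Q* = 3277/19.
With the rebate, buyers effectively pay Pb = Ps − 18, where Ps is the price sellers receive.
Demand in terms of Ps becomes Qd = 451 − 4.5(Ps − 18) = 532 - 4.5Ps. Setting this equal to supply: 532 - 4.5Ps = -137 + 5Ps, so Ps = 1338/19.
Buyers pay Pb = 1338/19 − 18 = 996/19; Q' = -137 + 5·(1338/19) = 4087/19.
Buyers' price falls by P* − Pb = 1176/19 − 996/19 = 180/19; sellers' price rises by Ps − P* = 1338/19 − 1176/19 = 162/19.
So producers capture (162/19)/18 = 9/19 of each unit of subsidy.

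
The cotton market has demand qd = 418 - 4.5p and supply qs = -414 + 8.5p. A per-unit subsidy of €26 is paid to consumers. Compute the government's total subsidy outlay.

Government cost = €5369

Pre-subsidy: 418 - 4.5p = -414 + 8.5p gives p* = 64, q* = 130.
With the rebate, buyers effectively pay pb = ps − 26, where ps is the price sellers receive.
Demand in terms of ps becomes qd = 418 − 4.5(ps − 26) = 535 - 4.5ps. Setting this equal to supply: 535 - 4.5ps = -414 + 8.5ps, so ps = 73.
Buyers pay pb = 73 − 26 = 47; q' = -414 + 8.5·73 = 206.5.
Government outlay = subsidy × quantity = 26 × 206.5 = 5369.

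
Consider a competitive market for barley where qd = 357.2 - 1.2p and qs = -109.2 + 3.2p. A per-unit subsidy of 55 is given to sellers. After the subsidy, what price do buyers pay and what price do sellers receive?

Pre-subsidy: 357.2 - 1.2p = -109.2 + 3.2p gives p* = 106, q* = 230.
With the subsidy, sellers receive ps = pb + 55 for each unit, where pb is the price buyers pay.
Supply in terms of pb becomes qs = -109.2 + 3.2(pb + 55) = 66.8 + 3.2pb. Setting this equal to demand: 357.2 - 1.2pb = 66.8 + 3.2pb, so pb = 66.
Sellers receive ps = 66 + 55 = 121; q' = 357.2 − 1.2·66 = 278.

Buyers pay 66; sellers receive 121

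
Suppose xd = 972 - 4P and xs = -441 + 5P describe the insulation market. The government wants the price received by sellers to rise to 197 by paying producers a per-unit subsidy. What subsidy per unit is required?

Required subsidy s = 90 per unit

At a seller price of 197, quantity supplied is -441 + 5·197 = 544.
Buyers absorb 544 only when they pay Pb with 972 − 4·Pb = 544, i.e. Pb = 107.
s = Ps − Pb = 197 − 107 = 90.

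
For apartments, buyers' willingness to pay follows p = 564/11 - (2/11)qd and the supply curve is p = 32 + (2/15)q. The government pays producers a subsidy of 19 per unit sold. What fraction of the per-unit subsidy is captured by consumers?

Pre-subsidy: 564/11 - (2/11)q = 32 + (2/15)q gives q* = 795/13 and p* = 522/13.
With the subsidy, sellers receive ps = pb + 19 for each unit, where pb is the price buyers pay.
On the curves, pb = 564/11 - (2/11)q and ps = 32 + (2/15)q; the wedge ps − pb = 19 gives 32 + (2/15)q − (564/11 - (2/11)q) = 19, so q' = 6315/52.
Then pb = 564/11 − (2/11)·(6315/52) = 759/26 and ps = 32 + (2/15)·(6315/52) = 1253/26.
Buyers' price falls by p* − pb = 522/13 − 759/26 = 285/26; sellers' price rises by ps − p* = 1253/26 − 522/13 = 209/26.
So consumers capture (285/26)/19 = 15/26 of each unit of subsidy.

Consumer share = 15/26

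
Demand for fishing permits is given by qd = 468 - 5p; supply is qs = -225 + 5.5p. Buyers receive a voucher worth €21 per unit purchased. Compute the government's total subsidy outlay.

Government cost = €4053

Pre-subsidy: 468 - 5p = -225 + 5.5p gives p* = 66, q* = 138.
With the rebate, buyers effectively pay pb = ps − 21, where ps is the price sellers receive.
Demand in terms of ps becomes qd = 468 − 5(ps − 21) = 573 - 5ps. Setting this equal to supply: 573 - 5ps = -225 + 5.5ps, so ps = 76.
Buyers pay pb = 76 − 21 = 55; q' = -225 + 5.5·76 = 193.
Government outlay = subsidy × quantity = 21 × 193 = 4053.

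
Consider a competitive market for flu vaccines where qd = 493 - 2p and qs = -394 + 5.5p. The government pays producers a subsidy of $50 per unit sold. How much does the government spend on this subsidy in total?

Government cost = $16490

Pre-subsidy: 493 - 2p = -394 + 5.5p gives p* = 1774/15, q* = 3847/15.
With the subsidy, sellers receive ps = pb + 50 for each unit, where pb is the price buyers pay.
Supply in terms of pb becomes qs = -394 + 5.5(pb + 50) = -119 + 5.5pb. Setting this equal to demand: 493 - 2pb = -119 + 5.5pb, so pb = 81.6.
Sellers receive ps = 81.6 + 50 = 131.6; q' = 493 − 2·81.6 = 329.8.
Government outlay = subsidy × quantity = 50 × 329.8 = 16490.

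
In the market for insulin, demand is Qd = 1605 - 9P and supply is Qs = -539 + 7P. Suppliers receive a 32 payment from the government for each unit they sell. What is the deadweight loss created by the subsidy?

Deadweight loss = 2016

Pre-subsidy: 1605 - 9P = -539 + 7P gives P* = 134, Q* = 399.
With the subsidy, sellers receive Ps = Pb + 32 for each unit, where Pb is the price buyers pay.
Supply in terms of Pb becomes Qs = -539 + 7(Pb + 32) = -315 + 7Pb. Setting this equal to demand: 1605 - 9Pb = -315 + 7Pb, so Pb = 120.
Sellers receive Ps = 120 + 32 = 152; Q' = 1605 − 9·120 = 525.
The subsidy expands output by 525 − 399 = 126 past the efficient level; on those units the gap between marginal cost and willingness to pay runs from 0 up to 32.
DWL = ½ × 32 × 126 = 2016.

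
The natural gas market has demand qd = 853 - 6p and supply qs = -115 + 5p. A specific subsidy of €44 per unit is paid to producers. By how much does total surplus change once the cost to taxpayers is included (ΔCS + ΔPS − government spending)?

Net change in total surplus = -€2640

Pre-subsidy: 853 - 6p = -115 + 5p gives p* = 88, q* = 325.
With the subsidy, sellers receive ps = pb + 44 for each unit, where pb is the price buyers pay.
Supply in terms of pb becomes qs = -115 + 5(pb + 44) = 105 + 5pb. Setting this equal to demand: 853 - 6pb = 105 + 5pb, so pb = 68.
Sellers receive ps = 68 + 44 = 112; q' = 853 − 6·68 = 445.
ΔCS = ½(325 + 445)(88 − 68) = 7700; ΔPS = ½(325 + 445)(112 − 88) = 9240.
Government spending = 44 × 445 = 19580.
Net change = 7700 + 9240 − 19580 = -2640. The loss equals the DWL triangle ½·44·120.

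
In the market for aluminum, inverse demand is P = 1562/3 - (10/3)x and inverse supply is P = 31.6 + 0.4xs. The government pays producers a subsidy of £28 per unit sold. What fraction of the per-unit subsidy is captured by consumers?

Pre-subsidy: 1562/3 - (10/3)x = 31.6 + 0.4x gives x* = 131 and P* = 84.
With the subsidy, sellers receive Ps = Pb + 28 for each unit, where Pb is the price buyers pay.
On the curves, Pb = 1562/3 - (10/3)x and Ps = 31.6 + 0.4x; the wedge Ps − Pb = 28 gives 31.6 + 0.4x − (1562/3 - (10/3)x) = 28, so x' = 138.5.
Then Pb = 1562/3 − (10/3)·138.5 = 59 and Ps = 31.6 + 0.4·138.5 = 87.
Buyers' price falls by P* − Pb = 84 − 59 = 25; sellers' price rises by Ps − P* = 87 − 84 = 3.
So consumers capture 25/28 = 25/28 of each unit of subsidy.

Consumer share = 25/28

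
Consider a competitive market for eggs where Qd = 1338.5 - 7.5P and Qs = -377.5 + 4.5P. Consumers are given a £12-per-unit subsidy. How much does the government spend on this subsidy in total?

Pre-subsidy: 1338.5 - 7.5P = -377.5 + 4.5P gives P* = 143, Q* = 266.
With the rebate, buyers effectively pay Pb = Ps − 12, where Ps is the price sellers receive.
Demand in terms of Ps becomes Qd = 1338.5 − 7.5(Ps − 12) = 1428.5 - 7.5Ps. Setting this equal to supply: 1428.5 - 7.5Ps = -377.5 + 4.5Ps, so Ps = 150.5.
Buyers pay Pb = 150.5 − 12 = 138.5; Q' = -377.5 + 4.5·150.5 = 299.75.
Government outlay = subsidy × quantity = 12 × 299.75 = 3597.

Government cost = £3597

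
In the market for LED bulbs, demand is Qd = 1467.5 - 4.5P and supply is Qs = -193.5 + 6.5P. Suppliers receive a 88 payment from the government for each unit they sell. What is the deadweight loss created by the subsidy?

Pre-subsidy: 1467.5 - 4.5P = -193.5 + 6.5P gives P* = 151, Q* = 788.
With the subsidy, sellers receive Ps = Pb + 88 for each unit, where Pb is the price buyers pay.
Supply in terms of Pb becomes Qs = -193.5 + 6.5(Pb + 88) = 378.5 + 6.5Pb. Setting this equal to demand: 1467.5 - 4.5Pb = 378.5 + 6.5Pb, so Pb = 99.
Sellers receive Ps = 99 + 88 = 187; Q' = 1467.5 − 4.5·99 = 1022.
The subsidy expands output by 1022 − 788 = 234 past the efficient level; on those units the gap between marginal cost and willingness to pay runs from 0 up to 88.
DWL = ½ × 88 × 234 = 10296.

Deadweight loss = 10296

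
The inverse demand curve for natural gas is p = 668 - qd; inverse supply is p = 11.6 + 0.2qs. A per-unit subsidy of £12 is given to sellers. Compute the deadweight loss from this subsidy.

Deadweight loss = £60

Pre-subsidy: 668 - q = 11.6 + 0.2q gives q* = 547 and p* = 121.
With the subsidy, sellers receive ps = pb + 12 for each unit, where pb is the price buyers pay.
On the curves, pb = 668 - q and ps = 11.6 + 0.2q; the wedge ps − pb = 12 gives 11.6 + 0.2q − (668 - q) = 12, so q' = 557.
Then pb = 668 − 1·557 = 111 and ps = 11.6 + 0.2·557 = 123.
The subsidy expands output by 557 − 547 = 10 past the efficient level; on those units the gap between marginal cost and willingness to pay runs from 0 up to 12.
DWL = ½ × 12 × 10 = 60.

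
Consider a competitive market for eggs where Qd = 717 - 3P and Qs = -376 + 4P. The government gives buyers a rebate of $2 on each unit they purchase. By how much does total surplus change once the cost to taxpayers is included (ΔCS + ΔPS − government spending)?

Pre-subsidy: 717 - 3P = -376 + 4P gives P* = 1093/7, Q* = 1740/7.
With the rebate, buyers effectively pay Pb = Ps − 2, where Ps is the price sellers receive.
Demand in terms of Ps becomes Qd = 717 − 3(Ps − 2) = 723 - 3Ps. Setting this equal to supply: 723 - 3Ps = -376 + 4Ps, so Ps = 157.
Buyers pay Pb = 157 − 2 = 155; Q' = -376 + 4·157 = 252.
ΔCS = ½(1740/7 + 252)(1093/7 − 155) = 14016/49; ΔPS = ½(1740/7 + 252)(157 − 1093/7) = 10512/49.
Government spending = 2 × 252 = 504.
Net change = 14016/49 + 10512/49 − 504 = -24/7. The loss equals the DWL triangle ½·2·24/7.

Net change in total surplus = -24/7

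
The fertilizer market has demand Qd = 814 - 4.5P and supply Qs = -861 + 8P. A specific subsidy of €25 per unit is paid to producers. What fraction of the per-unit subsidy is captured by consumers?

Pre-subsidy: 814 - 4.5P = -861 + 8P gives P* = 134, Q* = 211.
With the subsidy, sellers receive Ps = Pb + 25 for each unit, where Pb is the price buyers pay.
Supply in terms of Pb becomes Qs = -861 + 8(Pb + 25) = -661 + 8Pb. Setting this equal to demand: 814 - 4.5Pb = -661 + 8Pb, so Pb = 118.
Sellers receive Ps = 118 + 25 = 143; Q' = 814 − 4.5·118 = 283.
Buyers' price falls by P* − Pb = 134 − 118 = 16; sellers' price rises by Ps − P* = 143 − 134 = 9.
So consumers capture 16/25 = 0.64 of each unit of subsidy.

Consumer share = 0.64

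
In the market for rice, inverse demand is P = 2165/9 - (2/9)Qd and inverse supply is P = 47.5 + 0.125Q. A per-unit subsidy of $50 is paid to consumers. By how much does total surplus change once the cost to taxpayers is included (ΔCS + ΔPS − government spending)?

Pre-subsidy: 2165/9 - (2/9)Q = 47.5 + 0.125Q gives Q* = 556 and P* = 117.
With the rebate, buyers effectively pay Pb = Ps − 50, where Ps is the price sellers receive.
On the curves, Pb = 2165/9 - (2/9)Q and Ps = 47.5 + 0.125Q; the wedge Ps − Pb = 50 gives 47.5 + 0.125Q − (2165/9 - (2/9)Q) = 50, so Q' = 700.
Then Pb = 2165/9 − (2/9)·700 = 85 and Ps = 47.5 + 0.125·700 = 135.
ΔCS = ½(556 + 700)(117 − 85) = 20096; ΔPS = ½(556 + 700)(135 − 117) = 11304.
Government spending = 50 × 700 = 35000.
Net change = 20096 + 11304 − 35000 = -3600. The loss equals the DWL triangle ½·50·144.

Net change in total surplus = -$3600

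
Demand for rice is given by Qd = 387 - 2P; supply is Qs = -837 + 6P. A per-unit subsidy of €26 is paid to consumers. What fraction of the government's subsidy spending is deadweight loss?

DWL / government spending = 0.1625

Pre-subsidy: 387 - 2P = -837 + 6P gives P* = 153, Q* = 81.
With the rebate, buyers effectively pay Pb = Ps − 26, where Ps is the price sellers receive.
Demand in terms of Ps becomes Qd = 387 − 2(Ps − 26) = 439 - 2Ps. Setting this equal to supply: 439 - 2Ps = -837 + 6Ps, so Ps = 159.5.
Buyers pay Pb = 159.5 − 26 = 133.5; Q' = -837 + 6·159.5 = 120.
ΔCS = ½(81 + 120)(153 − 133.5) = 1959.75; ΔPS = ½(81 + 120)(159.5 − 153) = 653.25.
Government spending = 26 × 120 = 3120.
DWL = ½ × 26 × (120 − 81) = 507; fraction = 507 / 3120 = 0.1625.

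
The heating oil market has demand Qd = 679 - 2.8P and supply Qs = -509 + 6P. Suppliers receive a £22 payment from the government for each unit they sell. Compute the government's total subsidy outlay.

Government cost = £7546

Pre-subsidy: 679 - 2.8P = -509 + 6P gives P* = 135, Q* = 301.
With the subsidy, sellers receive Ps = Pb + 22 for each unit, where Pb is the price buyers pay.
Supply in terms of Pb becomes Qs = -509 + 6(Pb + 22) = -377 + 6Pb. Setting this equal to demand: 679 - 2.8Pb = -377 + 6Pb, so Pb = 120.
Sellers receive Ps = 120 + 22 = 142; Q' = 679 − 2.8·120 = 343.
Government outlay = subsidy × quantity = 22 × 343 = 7546.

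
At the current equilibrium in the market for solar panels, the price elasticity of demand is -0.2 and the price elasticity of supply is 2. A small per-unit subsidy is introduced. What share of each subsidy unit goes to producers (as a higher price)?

Producer share = 1/11

For a small subsidy around the equilibrium, the benefit split depends on the relative slopes, which at a point are proportional to the elasticities.
Buyer share = εs/(εs + |εd|) = 2/(2 + 0.2) = 10/11; seller share = |εd|/(εs + |εd|) = 1/11.
So producers capture 1/11 of the subsidy.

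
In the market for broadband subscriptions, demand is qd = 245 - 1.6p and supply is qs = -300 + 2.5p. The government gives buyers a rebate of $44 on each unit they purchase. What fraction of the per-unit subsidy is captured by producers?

Producer share = 16/41

Pre-subsidy: 245 - 1.6p = -300 + 2.5p gives p* = 5450/41, q* = 1325/41.
With the rebate, buyers effectively pay pb = ps − 44, where ps is the price sellers receive.
Demand in terms of ps becomes qd = 245 − 1.6(ps − 44) = 315.4 - 1.6ps. Setting this equal to supply: 315.4 - 1.6ps = -300 + 2.5ps, so ps = 6154/41.
Buyers pay pb = 6154/41 − 44 = 4350/41; q' = -300 + 2.5·(6154/41) = 3085/41.
Buyers' price falls by p* − pb = 5450/41 − 4350/41 = 1100/41; sellers' price rises by ps − p* = 6154/41 − 5450/41 = 704/41.
So producers capture (704/41)/44 = 16/41 of each unit of subsidy.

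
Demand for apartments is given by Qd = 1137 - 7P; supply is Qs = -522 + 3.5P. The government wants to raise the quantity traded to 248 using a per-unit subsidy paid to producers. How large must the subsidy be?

Required subsidy s = 93 per unit

At Q = 248, invert demand for the buyer price: Pb = (1137 − 248)/7 = 127; invert supply for the seller price: Ps = (248 − (-522))/3.5 = 220.
The subsidy must fill the gap: s = Ps − Pb = 220 − 127 = 93.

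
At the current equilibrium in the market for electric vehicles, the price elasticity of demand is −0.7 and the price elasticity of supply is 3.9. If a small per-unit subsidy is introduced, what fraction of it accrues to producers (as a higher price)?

For a small subsidy around the equilibrium, the benefit split depends on the relative slopes, which at a point are proportional to the elasticities.
Buyer share = εs/(εs + |εd|) = 3.9/(3.9 + 0.7) = 39/46; seller share = |εd|/(εs + |εd|) = 7/46.
So producers capture 7/46 of the subsidy.

Producer share = 7/46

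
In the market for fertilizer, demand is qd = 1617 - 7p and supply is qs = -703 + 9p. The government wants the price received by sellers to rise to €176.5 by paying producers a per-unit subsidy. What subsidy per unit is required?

At a seller price of 176.5, quantity supplied is -703 + 9·176.5 = 885.5.
Buyers absorb 885.5 only when they pay pb with 1617 − 7·pb = 885.5, i.e. pb = 104.5.
s = ps − pb = 176.5 − 104.5 = 72.

Required subsidy s = €72 per unit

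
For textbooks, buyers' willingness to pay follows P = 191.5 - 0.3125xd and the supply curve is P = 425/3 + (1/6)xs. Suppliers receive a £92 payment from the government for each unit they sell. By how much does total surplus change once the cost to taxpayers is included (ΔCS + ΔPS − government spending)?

Pre-subsidy: 191.5 - 0.3125x = 425/3 + (1/6)x gives x* = 104 and P* = 159.
With the subsidy, sellers receive Ps = Pb + 92 for each unit, where Pb is the price buyers pay.
On the curves, Pb = 191.5 - 0.3125x and Ps = 425/3 + (1/6)x; the wedge Ps − Pb = 92 gives 425/3 + (1/6)x − (191.5 - 0.3125x) = 92, so x' = 296.
Then Pb = 191.5 − 0.3125·296 = 99 and Ps = 425/3 + (1/6)·296 = 191.
ΔCS = ½(104 + 296)(159 − 99) = 12000; ΔPS = ½(104 + 296)(191 − 159) = 6400.
Government spending = 92 × 296 = 27232.
Net change = 12000 + 6400 − 27232 = -8832. The loss equals the DWL triangle ½·92·192.

Net change in total surplus = -£8832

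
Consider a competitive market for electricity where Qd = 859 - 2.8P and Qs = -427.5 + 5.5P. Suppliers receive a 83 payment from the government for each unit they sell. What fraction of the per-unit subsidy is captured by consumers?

Consumer share = 55/83

Pre-subsidy: 859 - 2.8P = -427.5 + 5.5P gives P* = 155, Q* = 425.
With the subsidy, sellers receive Ps = Pb + 83 for each unit, where Pb is the price buyers pay.
Supply in terms of Pb becomes Qs = -427.5 + 5.5(Pb + 83) = 29 + 5.5Pb. Setting this equal to demand: 859 - 2.8Pb = 29 + 5.5Pb, so Pb = 100.
Sellers receive Ps = 100 + 83 = 183; Q' = 859 − 2.8·100 = 579.
Buyers' price falls by P* − Pb = 155 − 100 = 55; sellers' price rises by Ps − P* = 183 − 155 = 28.
So consumers capture 55/83 = 55/83 of each unit of subsidy.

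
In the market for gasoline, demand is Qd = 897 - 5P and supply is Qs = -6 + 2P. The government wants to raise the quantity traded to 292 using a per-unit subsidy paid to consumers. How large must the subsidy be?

Required subsidy s = 28 per unit

At Q = 292, invert demand for the buyer price: Pb = (897 − 292)/5 = 121; invert supply for the seller price: Ps = (292 − (-6))/2 = 149.
The subsidy must fill the gap: s = Ps − Pb = 149 − 121 = 28.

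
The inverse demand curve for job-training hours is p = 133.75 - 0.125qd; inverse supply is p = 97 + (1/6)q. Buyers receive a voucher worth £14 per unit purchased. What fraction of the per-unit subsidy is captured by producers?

Pre-subsidy: 133.75 - 0.125q = 97 + (1/6)q gives q* = 126 and p* = 118.
With the rebate, buyers effectively pay pb = ps − 14, where ps is the price sellers receive.
On the curves, pb = 133.75 - 0.125q and ps = 97 + (1/6)q; the wedge ps − pb = 14 gives 97 + (1/6)q − (133.75 - 0.125q) = 14, so q' = 174.
Then pb = 133.75 − 0.125·174 = 112 and ps = 97 + (1/6)·174 = 126.
Buyers' price falls by p* − pb = 118 − 112 = 6; sellers' price rises by ps − p* = 126 − 118 = 8.
So producers capture 8/14 = 4/7 of each unit of subsidy.

Producer share = 4/7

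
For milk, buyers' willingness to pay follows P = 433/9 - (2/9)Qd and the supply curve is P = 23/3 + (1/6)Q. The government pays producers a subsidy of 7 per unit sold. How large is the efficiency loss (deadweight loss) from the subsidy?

Deadweight loss = 63

Pre-subsidy: 433/9 - (2/9)Q = 23/3 + (1/6)Q gives Q* = 104 and P* = 25.
With the subsidy, sellers receive Ps = Pb + 7 for each unit, where Pb is the price buyers pay.
On the curves, Pb = 433/9 - (2/9)Q and Ps = 23/3 + (1/6)Q; the wedge Ps − Pb = 7 gives 23/3 + (1/6)Q − (433/9 - (2/9)Q) = 7, so Q' = 122.
Then Pb = 433/9 − (2/9)·122 = 21 and Ps = 23/3 + (1/6)·122 = 28.
The subsidy expands output by 122 − 104 = 18 past the efficient level; on those units the gap between marginal cost and willingness to pay runs from 0 up to 7.
DWL = ½ × 7 × 18 = 63.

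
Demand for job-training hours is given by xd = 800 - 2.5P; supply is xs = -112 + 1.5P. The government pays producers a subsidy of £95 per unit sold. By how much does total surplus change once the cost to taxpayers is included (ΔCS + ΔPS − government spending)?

Pre-subsidy: 800 - 2.5P = -112 + 1.5P gives P* = 228, x* = 230.
With the subsidy, sellers receive Ps = Pb + 95 for each unit, where Pb is the price buyers pay.
Supply in terms of Pb becomes xs = -112 + 1.5(Pb + 95) = 30.5 + 1.5Pb. Setting this equal to demand: 800 - 2.5Pb = 30.5 + 1.5Pb, so Pb = 192.375.
Sellers receive Ps = 192.375 + 95 = 287.375; x' = 800 − 2.5·192.375 = 319.0625.
ΔCS = ½(230 + 319.0625)(228 − 192.375) = 9780.17578125; ΔPS = ½(230 + 319.0625)(287.375 − 228) = 16300.29296875.
Government spending = 95 × 319.0625 = 30310.9375.
Net change = 9780.17578125 + 16300.29296875 − 30310.9375 = -4230.46875. The loss equals the DWL triangle ½·95·89.0625.

Net change in total surplus = -£4230.46875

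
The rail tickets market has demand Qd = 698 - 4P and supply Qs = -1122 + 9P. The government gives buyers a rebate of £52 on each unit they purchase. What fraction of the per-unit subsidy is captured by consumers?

Consumer share = 9/13

Pre-subsidy: 698 - 4P = -1122 + 9P gives P* = 140, Q* = 138.
With the rebate, buyers effectively pay Pb = Ps − 52, where Ps is the price sellers receive.
Demand in terms of Ps becomes Qd = 698 − 4(Ps − 52) = 906 - 4Ps. Setting this equal to supply: 906 - 4Ps = -1122 + 9Ps, so Ps = 156.
Buyers pay Pb = 156 − 52 = 104; Q' = -1122 + 9·156 = 282.
Buyers' price falls by P* − Pb = 140 − 104 = 36; sellers' price rises by Ps − P* = 156 − 140 = 16.
So consumers capture 36/52 = 9/13 of each unit of subsidy.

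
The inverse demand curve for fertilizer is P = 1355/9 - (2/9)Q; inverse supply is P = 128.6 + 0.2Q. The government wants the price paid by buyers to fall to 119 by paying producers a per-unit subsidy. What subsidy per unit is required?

Required subsidy s = 38 per unit

At a buyer price of 119, quantity demanded is 677.5 − 4.5·119 = 142.
Sellers supply 142 only when they receive Ps = 128.6 + 0.2·142 = 157.
s = Ps − Pb = 157 − 119 = 38.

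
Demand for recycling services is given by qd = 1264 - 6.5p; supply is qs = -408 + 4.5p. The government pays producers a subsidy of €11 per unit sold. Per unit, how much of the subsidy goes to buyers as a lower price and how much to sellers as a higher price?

Pre-subsidy: 1264 - 6.5p = -408 + 4.5p gives p* = 152, q* = 276.
With the subsidy, sellers receive ps = pb + 11 for each unit, where pb is the price buyers pay.
Supply in terms of pb becomes qs = -408 + 4.5(pb + 11) = -358.5 + 4.5pb. Setting this equal to demand: 1264 - 6.5pb = -358.5 + 4.5pb, so pb = 147.5.
Sellers receive ps = 147.5 + 11 = 158.5; q' = 1264 − 6.5·147.5 = 305.25.
Buyers' price falls by p* − pb = 152 − 147.5 = 4.5; sellers' price rises by ps − p* = 158.5 − 152 = 6.5.

Buyers gain €4.5 per unit; sellers gain €6.5 per unit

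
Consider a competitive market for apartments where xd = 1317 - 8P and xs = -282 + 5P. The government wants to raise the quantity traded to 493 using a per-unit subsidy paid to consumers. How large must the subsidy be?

At x = 493, invert demand for the buyer price: Pb = (1317 − 493)/8 = 103; invert supply for the seller price: Ps = (493 − (-282))/5 = 155.
The subsidy must fill the gap: s = Ps − Pb = 155 − 103 = 52.

Required subsidy s = 52 per unit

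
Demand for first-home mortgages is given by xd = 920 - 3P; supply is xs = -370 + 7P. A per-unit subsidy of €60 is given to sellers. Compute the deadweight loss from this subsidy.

Deadweight loss = €3780

Pre-subsidy: 920 - 3P = -370 + 7P gives P* = 129, x* = 533.
With the subsidy, sellers receive Ps = Pb + 60 for each unit, where Pb is the price buyers pay.
Supply in terms of Pb becomes xs = -370 + 7(Pb + 60) = 50 + 7Pb. Setting this equal to demand: 920 - 3Pb = 50 + 7Pb, so Pb = 87.
Sellers receive Ps = 87 + 60 = 147; x' = 920 − 3·87 = 659.
The subsidy expands output by 659 − 533 = 126 past the efficient level; on those units the gap between marginal cost and willingness to pay runs from 0 up to 60.
DWL = ½ × 60 × 126 = 3780.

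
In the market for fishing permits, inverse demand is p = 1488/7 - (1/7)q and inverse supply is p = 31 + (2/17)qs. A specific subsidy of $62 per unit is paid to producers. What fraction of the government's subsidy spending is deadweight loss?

Pre-subsidy: 1488/7 - (1/7)q = 31 + (2/17)q gives q* = 697 and p* = 113.
With the subsidy, sellers receive ps = pb + 62 for each unit, where pb is the price buyers pay.
On the curves, pb = 1488/7 - (1/7)q and ps = 31 + (2/17)q; the wedge ps − pb = 62 gives 31 + (2/17)q − (1488/7 - (1/7)q) = 62, so q' = 935.
Then pb = 1488/7 − (1/7)·935 = 79 and ps = 31 + (2/17)·935 = 141.
ΔCS = ½(697 + 935)(113 − 79) = 27744; ΔPS = ½(697 + 935)(141 − 113) = 22848.
Government spending = 62 × 935 = 57970.
DWL = ½ × 62 × (935 − 697) = 7378; fraction = 7378 / 57970 = 7/55.

DWL / government spending = 7/55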